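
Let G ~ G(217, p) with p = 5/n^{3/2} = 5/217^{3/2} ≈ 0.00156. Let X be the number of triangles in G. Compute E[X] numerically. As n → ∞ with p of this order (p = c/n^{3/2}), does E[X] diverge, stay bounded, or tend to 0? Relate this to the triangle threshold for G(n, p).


Number of potential triangles: C(217, 3) = 1679580.
Each occurs with probability p³ ≈ (0.00156)³ ≈ 3.82685e-09.
By linearity: E[X] = C(217, 3)·p³ ≈ 1679580 · 3.82685e-09 ≈ 0.006.
Since α = 3/2 > 1, p = c/n^{3/2} = o(1/n) is below the triangle threshold p ~ 1/n. Asymptotically E[X] ~ (c³/6)·n^{3(1−α)} = (5³/6)·n^{-1.5} → 0, so by Markov's inequality G has no triangles w.h.p.

E[X] ≈ 0.006; in regime p = Θ(1/n^{3/2}) E[X] tends to 0 (below the triangle threshold p ~ 1/n).


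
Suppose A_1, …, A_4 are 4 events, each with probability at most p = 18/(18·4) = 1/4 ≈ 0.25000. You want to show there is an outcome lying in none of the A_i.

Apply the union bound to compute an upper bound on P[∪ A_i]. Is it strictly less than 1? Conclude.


Union bound: P[∪_{i=1}^{4} A_i] ≤ Σ_i P[A_i] ≤ 4·p = 4·(1/4) = 1.
Numerically: 1 ≈ 1.00000.
Is 1 < 1? NO.
Since the bound 1 is ≥ 1, the union bound is uninformative here; it does NOT by itself certify existence.

4·p = 1 ≈ 1.00000; existence NOT certified by the union bound.


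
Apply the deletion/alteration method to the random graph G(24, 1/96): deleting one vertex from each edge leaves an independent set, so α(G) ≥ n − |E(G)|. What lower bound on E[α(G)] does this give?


E[|E(G)|] = C(24, 2)·p = 276 · (1/96) = 23/8.
E[α(G)] ≥ n − E[|E(G)|] = 24 − 23/8 = 169/8.
Numerically: ≈ 21.125000.
(This is only a lower bound; the true E[α(G)] may be larger.)

E[α(G)] ≥ 169/8 ≈ 21.125000.


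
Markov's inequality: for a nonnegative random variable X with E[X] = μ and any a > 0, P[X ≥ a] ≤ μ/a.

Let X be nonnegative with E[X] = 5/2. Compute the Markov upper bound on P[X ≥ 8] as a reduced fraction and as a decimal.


μ = E[X] = 5/2, a = 8.
Markov: P[X ≥ 8] ≤ μ/a = (5/2)/8 = 5/16.
Numerically: ≈ 0.31250.
(Since a = 8 > μ = 2.50000, the bound 5/16 is < 1 and informative.)

P[X ≥ 8] ≤ 5/16 ≈ 0.31250.


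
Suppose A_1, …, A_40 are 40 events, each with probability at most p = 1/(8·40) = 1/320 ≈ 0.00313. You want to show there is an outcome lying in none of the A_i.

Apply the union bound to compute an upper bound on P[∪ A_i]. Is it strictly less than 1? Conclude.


Union bound: P[∪_{i=1}^{40} A_i] ≤ Σ_i P[A_i] ≤ 40·p = 40·(1/320) = 1/8.
Numerically: 1/8 ≈ 0.12500.
Is 1/8 < 1? YES.
Since P[∪ A_i] ≤ 1/8 < 1, the complement has P[∩ A_i^c] ≥ 1 − 1/8 = 7/8 > 0, so some outcome avoids every A_i.

40·p = 1/8 ≈ 0.12500; existence CERTIFIED by the union bound.


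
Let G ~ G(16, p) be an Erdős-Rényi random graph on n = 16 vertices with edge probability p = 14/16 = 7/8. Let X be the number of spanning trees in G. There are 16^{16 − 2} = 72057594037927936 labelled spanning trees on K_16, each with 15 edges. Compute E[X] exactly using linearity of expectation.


K_16 has 16^{16 − 2} = 72057594037927936 labelled spanning trees.
For each such spanning tree H, let X_H = 1 if all 15 edges of H are present in G. Then P[X_H = 1] = p^{15} = (7/8)^{15} = 4747561509943/35184372088832.
By linearity: E[X] = Σ_H E[X_H] = 72057594037927936 · p^{15} = 72057594037927936 · 4747561509943/35184372088832 = 9723005972363264.
Numerically: E[X] ≈ 9.72e+15.

E[X] = 72057594037927936 · (7/8)^{15} = 9723005972363264 ≈ 9.72e+15.


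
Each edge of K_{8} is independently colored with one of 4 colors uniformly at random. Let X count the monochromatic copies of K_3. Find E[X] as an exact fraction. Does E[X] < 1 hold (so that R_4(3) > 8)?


E[X] = C(8, 3) · 4^{1 − 3} = 56 · 4^{−2} = 56/16.
As a reduced fraction: E[X] = 7/2 ≈ 3.50000.
Is E[X] < 1? NO.
Since E[X] ≥ 1, the first-moment bound is inconclusive at n = 8; it does NOT by itself certify R_4(3) > 8.

E[X] = 7/2 ≈ 3.50000; E[X] ≥ 1; first-moment method inconclusive here.


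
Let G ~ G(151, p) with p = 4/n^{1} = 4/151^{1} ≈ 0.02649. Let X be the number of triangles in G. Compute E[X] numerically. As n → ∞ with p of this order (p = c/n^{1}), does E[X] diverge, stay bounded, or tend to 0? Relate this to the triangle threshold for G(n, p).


Number of potential triangles: C(151, 3) = 562475.
Each occurs with probability p³ ≈ (0.02649)³ ≈ 1.858870e-05.
By linearity: E[X] = C(151, 3)·p³ ≈ 562475 · 1.858870e-05 ≈ 10.4557.
Here α = 1, so p = 4/n is exactly at the triangle threshold p ~ 1/n. Asymptotically E[X] → c³/6 = 4³/6 = 32/3 ≈ 10.6667, a bounded constant. In this regime the triangle count is asymptotically Poisson(c³/6).

E[X] ≈ 10.4557; in regime p = Θ(1/n^{1}) E[X] stays bounded (at the triangle threshold p ~ 1/n).


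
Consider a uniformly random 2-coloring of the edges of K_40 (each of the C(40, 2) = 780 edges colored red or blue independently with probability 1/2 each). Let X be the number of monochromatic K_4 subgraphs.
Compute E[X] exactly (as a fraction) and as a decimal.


Let X = Σ_S X_S over the C(40, 4) = 91390 subsets S of size 4, where X_S = 1 if the K_4 on S is monochromatic.
For a fixed S, the K_4 on S has C(4, 2) = 6 edges. P[all 6 edges red] = (1/2)^6, and likewise for blue, so P[monochromatic] = 2·(1/2)^6 = 2^{1 − 6} = 1/32.
Summing: E[X] = C(40, 4) · 2^{1 − 6} = 91390 · 1/32 = 45695/16.
Numerically: E[X] ≈ 2855.937500.

E[X] = C(40,4)·2^(1−C(4,2)) = 45695/16 ≈ 2855.937500.


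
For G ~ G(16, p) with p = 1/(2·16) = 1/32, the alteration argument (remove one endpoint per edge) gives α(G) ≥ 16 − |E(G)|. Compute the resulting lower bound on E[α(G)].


E[|E(G)|] = C(16, 2)·p = 120 · (1/32) = 15/4.
E[α(G)] ≥ n − E[|E(G)|] = 16 − 15/4 = 49/4.
Numerically: ≈ 12.250000.
(This is only a lower bound; the true E[α(G)] may be larger.)

E[α(G)] ≥ 49/4 ≈ 12.250000.


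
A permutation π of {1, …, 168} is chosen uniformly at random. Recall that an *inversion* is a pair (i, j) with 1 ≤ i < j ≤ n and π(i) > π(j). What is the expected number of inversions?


Write X = Σ X_I over the C(168, 2) = 14028 pairs i < j, with X_I the indicator of one inversion.
There are 14028 indicators.
For each fixed pair i < j, the values π(i) and π(j) are two distinct elements of {1, …, 168} in uniformly random order; by symmetry P[π(i) > π(j)] = 1/2.
By linearity: E[X] = 14028 · (1/2) = C(168, 2) · (1/2) = 14028/2 = 7014 ≈ 7014.00000.

E[X] = 7014 = 7014.00000.


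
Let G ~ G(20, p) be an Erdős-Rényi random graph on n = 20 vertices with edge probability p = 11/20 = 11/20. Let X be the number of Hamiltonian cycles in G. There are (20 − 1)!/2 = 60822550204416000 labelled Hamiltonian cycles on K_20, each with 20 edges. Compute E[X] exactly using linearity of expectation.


K_20 has (20 − 1)!/2 = 60822550204416000 labelled Hamiltonian cycles.
For each such Hamiltonian cycle H, let X_H = 1 if all 20 edges of H are present in G. Then P[X_H = 1] = p^{20} = (11/20)^{20} = 672749994932560009201/104857600000000000000000000.
By linearity of expectation: E[X] = Σ_H E[X_H] = 60822550204416000 · p^{20} = 60822550204416000 · 672749994932560009201/104857600000000000000000000 = 9989836509230039246035759128621/25600000000000000000.
Numerically: E[X] ≈ 3.90228e+11.

E[X] = 60822550204416000 · (11/20)^{20} = 9989836509230039246035759128621/25600000000000000000 ≈ 3.90228e+11.


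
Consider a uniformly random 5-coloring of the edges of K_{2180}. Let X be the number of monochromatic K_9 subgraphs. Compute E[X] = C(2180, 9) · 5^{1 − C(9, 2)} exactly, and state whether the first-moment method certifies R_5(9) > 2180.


E[X] = C(2180, 9) · 5^{1 − 36} = 3014145651459519573444800 · 5^{−35} = 3014145651459519573444800/2910383045673370361328125.
As a reduced fraction: E[X] = 120565826058380782937792/116415321826934814453125 ≈ 1.0357.
Is E[X] < 1? NO.
Since E[X] ≥ 1, the first-moment bound is inconclusive at n = 2180; it does NOT by itself certify R_5(9) > 2180.

E[X] = 120565826058380782937792/116415321826934814453125 ≈ 1.0357; E[X] ≥ 1; first-moment method inconclusive here.


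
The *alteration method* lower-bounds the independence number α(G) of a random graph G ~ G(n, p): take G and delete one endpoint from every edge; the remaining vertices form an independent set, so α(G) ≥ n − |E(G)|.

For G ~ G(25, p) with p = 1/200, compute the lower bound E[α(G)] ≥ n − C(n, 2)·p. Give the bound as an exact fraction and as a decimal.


E[|E(G)|] = C(25, 2)·p = 300 · (1/200) = 3/2.
E[α(G)] ≥ n − E[|E(G)|] = 25 − 3/2 = 47/2.
Numerically: ≈ 23.50000.
(This is only a lower bound; the true E[α(G)] may be larger.)

E[α(G)] ≥ 47/2 ≈ 23.50000.


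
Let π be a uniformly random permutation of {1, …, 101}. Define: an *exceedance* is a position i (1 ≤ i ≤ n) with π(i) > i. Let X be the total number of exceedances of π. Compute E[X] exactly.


Write X = Σ_{i=1}^{101} X_i, where X_i = 1_{π(i) > i}.
For each fixed i, π(i) is uniform over {1, …, 101} (marginal of a uniform permutation), so P[π(i) > i] = (n − i)/n. Summing: Σ_{i=1}^{101} (n − i)/n = (0 + 1 + … + 100)/101 = 101(101 − 1)/(2·101) = (101 − 1)/2.
Hence E[X] = Σ_{i=1}^{101} (101 − i)/101 = 50 ≈ 50.0000.

E[X] = 50 = 50.0000.


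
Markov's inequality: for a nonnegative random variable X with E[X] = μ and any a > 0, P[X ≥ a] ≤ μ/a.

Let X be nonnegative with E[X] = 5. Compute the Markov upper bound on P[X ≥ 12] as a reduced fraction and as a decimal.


μ = E[X] = 5, a = 12.
Markov: P[X ≥ 12] ≤ μ/a = (5)/12 = 5/12.
Numerically: ≈ 0.416667.
(Since a = 12 > μ = 5.000000, the bound 5/12 is < 1 and informative.)

P[X ≥ 12] ≤ 5/12 ≈ 0.416667.


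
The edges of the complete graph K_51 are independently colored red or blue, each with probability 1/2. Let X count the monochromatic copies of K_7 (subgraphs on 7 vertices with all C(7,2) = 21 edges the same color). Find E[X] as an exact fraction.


Let X = Σ_S X_S over the C(51, 7) = 115775100 subsets S of size 7, where X_S = 1 if the K_7 on S is monochromatic.
For a fixed S, the K_7 on S has C(7, 2) = 21 edges. P[all 21 edges red] = (1/2)^21, and likewise for blue, so P[monochromatic] = 2·(1/2)^21 = 2^{1 − 21} = 1/1048576.
By linearity of expectation: E[X] = C(51, 7) · 2^{1 − 21} = 115775100 · 1/1048576 = 28943775/262144.
Numerically: E[X] ≈ 110.41174.

E[X] = C(51,7)·2^(1−C(7,2)) = 28943775/262144 ≈ 110.41174.


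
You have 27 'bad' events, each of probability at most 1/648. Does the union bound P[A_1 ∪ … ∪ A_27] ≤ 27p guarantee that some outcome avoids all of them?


Union bound: P[∪_{i=1}^{27} A_i] ≤ Σ_i P[A_i] ≤ 27·p = 27·(1/648) = 1/24.
Numerically: 1/24 ≈ 0.0416667.
Is 1/24 < 1? YES.
Since P[∪ A_i] ≤ 1/24 < 1, the complement has P[∩ A_i^c] ≥ 1 − 1/24 = 23/24 > 0, so some outcome avoids every A_i.

27·p = 1/24 ≈ 0.0416667; existence CERTIFIED by the union bound.


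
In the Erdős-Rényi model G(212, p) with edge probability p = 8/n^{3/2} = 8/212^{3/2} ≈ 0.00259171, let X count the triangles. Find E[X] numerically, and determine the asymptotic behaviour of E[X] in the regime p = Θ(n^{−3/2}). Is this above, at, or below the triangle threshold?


Number of potential triangles: C(212, 3) = 1565620.
Each occurs with probability p³ ≈ (0.00259171)³ ≈ 1.74083892e-08.
By linearity: E[X] = C(212, 3)·p³ ≈ 1565620 · 1.74083892e-08 ≈ 0.027255.
Since α = 3/2 > 1, p = c/n^{3/2} = o(1/n) is below the triangle threshold p ~ 1/n. Asymptotically E[X] ~ (c³/6)·n^{3(1−α)} = (8³/6)·n^{-1.5} → 0, so by Markov's inequality G has no triangles w.h.p.

E[X] ≈ 0.027255; in regime p = Θ(1/n^{3/2}) E[X] tends to 0 (below the triangle threshold p ~ 1/n).


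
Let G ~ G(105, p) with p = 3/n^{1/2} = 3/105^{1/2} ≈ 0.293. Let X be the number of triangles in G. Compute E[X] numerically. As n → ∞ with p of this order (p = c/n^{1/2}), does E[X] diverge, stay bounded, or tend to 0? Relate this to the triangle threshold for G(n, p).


Number of potential triangles: C(105, 3) = 187460.
Each occurs with probability p³ ≈ (0.293)³ ≈ 2.50946e-02.
By linearity: E[X] = C(105, 3)·p³ ≈ 187460 · 2.50946e-02 ≈ 4704.229.
Since α = 1/2 < 1, p = c/n^{1/2} ≫ 1/n is above the triangle threshold p ~ 1/n. Asymptotically E[X] ~ (c³/6)·n^{3(1−α)} = (3³/6)·n^{1.5} → ∞; triangles are abundant w.h.p.

E[X] ≈ 4704.229; in regime p = Θ(1/n^{1/2}) E[X] diverges (above the triangle threshold p ~ 1/n).


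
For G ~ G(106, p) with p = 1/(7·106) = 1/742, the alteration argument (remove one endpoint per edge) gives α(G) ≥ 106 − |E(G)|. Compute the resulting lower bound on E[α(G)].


E[|E(G)|] = C(106, 2)·p = 5565 · (1/742) = 15/2.
E[α(G)] ≥ n − E[|E(G)|] = 106 − 15/2 = 197/2.
Numerically: ≈ 98.500.
(This is only a lower bound; the true E[α(G)] may be larger.)

E[α(G)] ≥ 197/2 ≈ 98.500.


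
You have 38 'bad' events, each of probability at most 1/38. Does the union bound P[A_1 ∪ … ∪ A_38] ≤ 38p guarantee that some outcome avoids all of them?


Union bound: P[∪_{i=1}^{38} A_i] ≤ Σ_i P[A_i] ≤ 38·p = 38·(1/38) = 1.
Numerically: 1 ≈ 1.000.
Is 1 < 1? NO.
Since the bound 1 is ≥ 1, the union bound is uninformative here; it does NOT by itself certify existence.

38·p = 1 ≈ 1.000; existence NOT certified by the union bound.


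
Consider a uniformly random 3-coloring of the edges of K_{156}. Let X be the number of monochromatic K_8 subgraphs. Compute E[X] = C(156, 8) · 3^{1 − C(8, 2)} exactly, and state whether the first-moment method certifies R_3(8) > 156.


E[X] = C(156, 8) · 3^{1 − 28} = 7248464019225 · 3^{−27} = 7248464019225/7625597484987.
As a reduced fraction: E[X] = 805384891025/847288609443 ≈ 0.9505.
Is E[X] < 1? YES.
Since E[X] < 1, there exists a 3-coloring of K_{156} with no monochromatic K_8; hence R_3(8) > 156.

E[X] = 805384891025/847288609443 ≈ 0.9505; E[X] < 1, so R_3(8) > 156.


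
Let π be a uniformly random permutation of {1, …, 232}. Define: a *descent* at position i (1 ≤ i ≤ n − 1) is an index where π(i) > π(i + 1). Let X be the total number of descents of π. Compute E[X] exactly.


Write X = Σ X_I over i = 1, …, 231, with X_I the indicator of one descent.
There are 231 indicators.
For each fixed i, the pair (π(i), π(i+1)) is a uniformly random ordered pair of distinct values from {1, …, 232}; by symmetry P[π(i) > π(i+1)] = 1/2.
By linearity: E[X] = 231 · (1/2) = (232 − 1) · (1/2) = 231/2 ≈ 115.50000.

E[X] = 231/2 = 115.50000.


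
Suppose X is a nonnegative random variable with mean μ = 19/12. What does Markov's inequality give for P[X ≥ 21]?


μ = E[X] = 19/12, a = 21.
Markov: P[X ≥ 21] ≤ μ/a = (19/12)/21 = 19/252.
Numerically: ≈ 0.07540.
(Since a = 21 > μ = 1.58333, the bound 19/252 is < 1 and informative.)

P[X ≥ 21] ≤ 19/252 ≈ 0.07540.


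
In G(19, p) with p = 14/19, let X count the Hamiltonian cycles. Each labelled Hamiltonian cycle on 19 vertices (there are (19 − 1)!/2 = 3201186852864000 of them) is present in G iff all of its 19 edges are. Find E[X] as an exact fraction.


K_19 has (19 − 1)!/2 = 3201186852864000 labelled Hamiltonian cycles.
For each such Hamiltonian cycle H, let X_H = 1 if all 19 edges of H are present in G. Then P[X_H = 1] = p^{19} = (14/19)^{19} = 5976303958948914397184/1978419655660313589123979.
By linearity of expectation: E[X] = Σ_H E[X_H] = 3201186852864000 · p^{19} = 3201186852864000 · 5976303958948914397184/1978419655660313589123979 = 19131265662106339128470788663934976000/1978419655660313589123979.
Numerically: E[X] ≈ 9.67e+12.

E[X] = 3201186852864000 · (14/19)^{19} = 19131265662106339128470788663934976000/1978419655660313589123979 ≈ 9.67e+12.


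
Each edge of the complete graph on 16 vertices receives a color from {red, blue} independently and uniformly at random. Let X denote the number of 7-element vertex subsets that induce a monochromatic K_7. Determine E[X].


Let X = Σ_S X_S over the C(16, 7) = 11440 subsets S of size 7, where X_S = 1 if the K_7 on S is monochromatic.
For a fixed S, the K_7 on S has C(7, 2) = 21 edges. P[all 21 edges red] = (1/2)^21, and likewise for blue, so P[monochromatic] = 2·(1/2)^21 = 2^{1 − 21} = 1/1048576.
By linearity: E[X] = C(16, 7) · 2^{1 − 21} = 11440 · 1/1048576 = 715/65536.
Numerically: E[X] ≈ 0.010910.

E[X] = C(16,7)·2^(1−C(7,2)) = 715/65536 ≈ 0.010910.


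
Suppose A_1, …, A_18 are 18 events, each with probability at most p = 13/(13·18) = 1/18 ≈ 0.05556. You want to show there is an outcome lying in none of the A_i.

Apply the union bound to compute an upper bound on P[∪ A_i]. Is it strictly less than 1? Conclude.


Union bound: P[∪_{i=1}^{18} A_i] ≤ Σ_i P[A_i] ≤ 18·p = 18·(1/18) = 1.
Numerically: 1 ≈ 1.00000.
Is 1 < 1? NO.
Since the bound 1 is ≥ 1, the union bound is uninformative here; it does NOT by itself certify existence.

18·p = 1 ≈ 1.00000; existence NOT certified by the union bound.


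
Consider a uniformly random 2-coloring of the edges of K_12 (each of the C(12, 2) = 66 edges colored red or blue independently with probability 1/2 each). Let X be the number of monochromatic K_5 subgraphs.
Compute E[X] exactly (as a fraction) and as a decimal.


Let X = Σ_S X_S over the C(12, 5) = 792 subsets S of size 5, where X_S = 1 if the K_5 on S is monochromatic.
For a fixed S, the K_5 on S has C(5, 2) = 10 edges. P[all 10 edges red] = (1/2)^10, and likewise for blue, so P[monochromatic] = 2·(1/2)^10 = 2^{1 − 10} = 1/512.
By linearity of expectation: E[X] = C(12, 5) · 2^{1 − 10} = 792 · 1/512 = 99/64.
Numerically: E[X] ≈ 1.5469.

E[X] = C(12,5)·2^(1−C(5,2)) = 99/64 ≈ 1.5469.


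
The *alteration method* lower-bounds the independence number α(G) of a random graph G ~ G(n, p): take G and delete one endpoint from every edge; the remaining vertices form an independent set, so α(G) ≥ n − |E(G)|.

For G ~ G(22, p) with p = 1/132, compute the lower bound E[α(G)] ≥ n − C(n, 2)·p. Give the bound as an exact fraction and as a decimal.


E[|E(G)|] = C(22, 2)·p = 231 · (1/132) = 7/4.
E[α(G)] ≥ n − E[|E(G)|] = 22 − 7/4 = 81/4.
Numerically: ≈ 20.2500.
(This is only a lower bound; the true E[α(G)] may be larger.)

E[α(G)] ≥ 81/4 ≈ 20.2500.


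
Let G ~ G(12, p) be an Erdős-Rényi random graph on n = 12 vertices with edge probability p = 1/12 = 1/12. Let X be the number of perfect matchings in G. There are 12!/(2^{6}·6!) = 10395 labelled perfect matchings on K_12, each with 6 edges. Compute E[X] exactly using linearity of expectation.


K_12 has 12!/(2^{6}·6!) = 10395 labelled perfect matchings.
For each such perfect matching H, let X_H = 1 if all 6 edges of H are present in G. Then P[X_H = 1] = p^{6} = (1/12)^{6} = 1/2985984.
Summing the indicators: E[X] = Σ_H E[X_H] = 10395 · p^{6} = 10395 · 1/2985984 = 385/110592.
Numerically: E[X] ≈ 0.0034813.

E[X] = 10395 · (1/12)^{6} = 385/110592 ≈ 0.0034813.


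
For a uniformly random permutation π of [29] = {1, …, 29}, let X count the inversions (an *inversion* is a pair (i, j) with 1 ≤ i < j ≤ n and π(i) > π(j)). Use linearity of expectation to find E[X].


Write X = Σ X_I over the C(29, 2) = 406 pairs i < j, with X_I the indicator of one inversion.
There are 406 indicators.
For each fixed pair i < j, the values π(i) and π(j) are two distinct elements of {1, …, 29} in uniformly random order; by symmetry P[π(i) > π(j)] = 1/2.
By linearity: E[X] = 406 · (1/2) = C(29, 2) · (1/2) = 406/2 = 203 ≈ 203.0000.

E[X] = 203 = 203.0000.


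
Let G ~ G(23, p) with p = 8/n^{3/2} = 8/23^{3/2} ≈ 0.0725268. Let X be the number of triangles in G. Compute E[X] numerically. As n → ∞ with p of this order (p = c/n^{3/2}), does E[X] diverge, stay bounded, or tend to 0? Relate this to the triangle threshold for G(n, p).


Number of potential triangles: C(23, 3) = 1771.
Each occurs with probability p³ ≈ (0.0725268)³ ≈ 3.81500138e-04.
By linearity: E[X] = C(23, 3)·p³ ≈ 1771 · 3.81500138e-04 ≈ 0.675637.
Since α = 3/2 > 1, p = c/n^{3/2} = o(1/n) is below the triangle threshold p ~ 1/n. Asymptotically E[X] ~ (c³/6)·n^{3(1−α)} = (8³/6)·n^{-1.5} → 0, so by Markov's inequality G has no triangles w.h.p.

E[X] ≈ 0.675637; in regime p = Θ(1/n^{3/2}) E[X] tends to 0 (below the triangle threshold p ~ 1/n).


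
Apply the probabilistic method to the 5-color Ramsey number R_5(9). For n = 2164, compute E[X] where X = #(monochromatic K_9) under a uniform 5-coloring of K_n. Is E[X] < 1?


E[X] = C(2164, 9) · 5^{1 − 36} = 2820446946663120530187432 · 5^{−35} = 2820446946663120530187432/2910383045673370361328125.
As a reduced fraction: E[X] = 2820446946663120530187432/2910383045673370361328125 ≈ 0.96910.
Is E[X] < 1? YES.
Since E[X] < 1, there exists a 5-coloring of K_{2164} with no monochromatic K_9; hence R_5(9) > 2164.

E[X] = 2820446946663120530187432/2910383045673370361328125 ≈ 0.96910; E[X] < 1, so R_5(9) > 2164.


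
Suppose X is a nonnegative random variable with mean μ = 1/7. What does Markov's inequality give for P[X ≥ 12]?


μ = E[X] = 1/7, a = 12.
Markov: P[X ≥ 12] ≤ μ/a = (1/7)/12 = 1/84.
Numerically: ≈ 0.01190.
(Since a = 12 > μ = 0.14286, the bound 1/84 is < 1 and informative.)

P[X ≥ 12] ≤ 1/84 ≈ 0.01190.


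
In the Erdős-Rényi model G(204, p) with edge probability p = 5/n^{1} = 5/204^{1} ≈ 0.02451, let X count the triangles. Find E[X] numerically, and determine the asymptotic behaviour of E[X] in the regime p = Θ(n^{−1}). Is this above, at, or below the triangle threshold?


Number of potential triangles: C(204, 3) = 1394204.
Each occurs with probability p³ ≈ (0.02451)³ ≈ 1.472379e-05.
By linearity: E[X] = C(204, 3)·p³ ≈ 1394204 · 1.472379e-05 ≈ 20.5280.
Here α = 1, so p = 5/n is exactly at the triangle threshold p ~ 1/n. Asymptotically E[X] → c³/6 = 5³/6 = 125/6 ≈ 20.8333, a bounded constant. In this regime the triangle count is asymptotically Poisson(c³/6).

E[X] ≈ 20.5280; in regime p = Θ(1/n^{1}) E[X] stays bounded (at the triangle threshold p ~ 1/n).


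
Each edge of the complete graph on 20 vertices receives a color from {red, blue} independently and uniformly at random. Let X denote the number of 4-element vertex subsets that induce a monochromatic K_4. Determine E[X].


Let X = Σ_S X_S over the C(20, 4) = 4845 subsets S of size 4, where X_S = 1 if the K_4 on S is monochromatic.
For a fixed S, the K_4 on S has C(4, 2) = 6 edges. P[all 6 edges red] = (1/2)^6, and likewise for blue, so P[monochromatic] = 2·(1/2)^6 = 2^{1 − 6} = 1/32.
By linearity of expectation: E[X] = C(20, 4) · 2^{1 − 6} = 4845 · 1/32 = 4845/32.
Numerically: E[X] ≈ 151.406250.

E[X] = C(20,4)·2^(1−C(4,2)) = 4845/32 ≈ 151.406250.


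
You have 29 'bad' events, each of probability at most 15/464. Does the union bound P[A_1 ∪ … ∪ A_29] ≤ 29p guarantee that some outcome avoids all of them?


Union bound: P[∪_{i=1}^{29} A_i] ≤ Σ_i P[A_i] ≤ 29·p = 29·(15/464) = 15/16.
Numerically: 15/16 ≈ 0.9375000.
Is 15/16 < 1? YES.
Since P[∪ A_i] ≤ 15/16 < 1, the complement has P[∩ A_i^c] ≥ 1 − 15/16 = 1/16 > 0, so some outcome avoids every A_i.

29·p = 15/16 ≈ 0.9375000; existence CERTIFIED by the union bound.


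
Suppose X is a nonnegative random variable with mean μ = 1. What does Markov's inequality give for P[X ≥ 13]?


μ = E[X] = 1, a = 13.
Markov: P[X ≥ 13] ≤ μ/a = (1)/13 = 1/13.
Numerically: ≈ 0.07692.
(Since a = 13 > μ = 1.00000, the bound 1/13 is < 1 and informative.)

P[X ≥ 13] ≤ 1/13 ≈ 0.07692.


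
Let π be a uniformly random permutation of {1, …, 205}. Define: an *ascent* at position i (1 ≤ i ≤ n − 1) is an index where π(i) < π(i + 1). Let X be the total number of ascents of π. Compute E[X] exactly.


Write X = Σ X_I over i = 1, …, 204, with X_I the indicator of one ascent.
There are 204 indicators.
For each fixed i, the pair (π(i), π(i+1)) is a uniformly random ordered pair of distinct values from {1, …, 205}; by symmetry P[π(i) < π(i+1)] = 1/2.
By linearity: E[X] = 204 · (1/2) = (205 − 1) · (1/2) = 102 ≈ 102.000.

E[X] = 102 = 102.000.


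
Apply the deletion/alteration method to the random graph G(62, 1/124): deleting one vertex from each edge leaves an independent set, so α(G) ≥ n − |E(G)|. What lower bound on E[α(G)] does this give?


E[|E(G)|] = C(62, 2)·p = 1891 · (1/124) = 61/4.
E[α(G)] ≥ n − E[|E(G)|] = 62 − 61/4 = 187/4.
Numerically: ≈ 46.750.
(This is only a lower bound; the true E[α(G)] may be larger.)

E[α(G)] ≥ 187/4 ≈ 46.750.


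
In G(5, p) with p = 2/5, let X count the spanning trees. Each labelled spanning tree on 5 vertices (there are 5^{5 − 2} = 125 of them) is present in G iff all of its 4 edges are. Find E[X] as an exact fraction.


K_5 has 5^{5 − 2} = 125 labelled spanning trees.
For each such spanning tree H, let X_H = 1 if all 4 edges of H are present in G. Then P[X_H = 1] = p^{4} = (2/5)^{4} = 16/625.
By linearity: E[X] = Σ_H E[X_H] = 125 · p^{4} = 125 · 16/625 = 16/5.
Numerically: E[X] ≈ 3.2.

E[X] = 125 · (2/5)^{4} = 16/5 ≈ 3.2.


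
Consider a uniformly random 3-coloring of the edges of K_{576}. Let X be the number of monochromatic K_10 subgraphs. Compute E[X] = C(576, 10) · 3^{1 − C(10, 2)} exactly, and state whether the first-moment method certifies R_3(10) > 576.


E[X] = C(576, 10) · 3^{1 − 45} = 1024104945306307344480 · 3^{−44} = 1024104945306307344480/984770902183611232881.
As a reduced fraction: E[X] = 12643270929707498080/12157665459056928801 ≈ 1.039942.
Is E[X] < 1? NO.
Since E[X] ≥ 1, the first-moment bound is inconclusive at n = 576; it does NOT by itself certify R_3(10) > 576.

E[X] = 12643270929707498080/12157665459056928801 ≈ 1.039942; E[X] ≥ 1; first-moment method inconclusive here.


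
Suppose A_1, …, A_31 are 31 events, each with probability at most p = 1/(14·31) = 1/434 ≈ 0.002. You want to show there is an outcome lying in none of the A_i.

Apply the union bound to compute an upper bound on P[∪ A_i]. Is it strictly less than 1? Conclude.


Union bound: P[∪_{i=1}^{31} A_i] ≤ Σ_i P[A_i] ≤ 31·p = 31·(1/434) = 1/14.
Numerically: 1/14 ≈ 0.071.
Is 1/14 < 1? YES.
Since P[∪ A_i] ≤ 1/14 < 1, the complement has P[∩ A_i^c] ≥ 1 − 1/14 = 13/14 > 0, so some outcome avoids every A_i.

31·p = 1/14 ≈ 0.071; existence CERTIFIED by the union bound.


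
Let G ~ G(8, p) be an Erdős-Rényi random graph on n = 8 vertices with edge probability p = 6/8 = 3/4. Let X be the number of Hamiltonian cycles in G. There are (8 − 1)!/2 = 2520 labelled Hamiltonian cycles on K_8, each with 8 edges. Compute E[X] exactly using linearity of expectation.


K_8 has (8 − 1)!/2 = 2520 labelled Hamiltonian cycles.
For each such Hamiltonian cycle H, let X_H = 1 if all 8 edges of H are present in G. Then P[X_H = 1] = p^{8} = (3/4)^{8} = 6561/65536.
Summing the indicators: E[X] = Σ_H E[X_H] = 2520 · p^{8} = 2520 · 6561/65536 = 2066715/8192.
Numerically: E[X] ≈ 252.

E[X] = 2520 · (3/4)^{8} = 2066715/8192 ≈ 252.


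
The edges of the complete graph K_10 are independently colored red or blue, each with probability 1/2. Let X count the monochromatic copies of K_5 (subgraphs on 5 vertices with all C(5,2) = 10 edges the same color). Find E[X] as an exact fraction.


Let X = Σ_S X_S over the C(10, 5) = 252 subsets S of size 5, where X_S = 1 if the K_5 on S is monochromatic.
For a fixed S, the K_5 on S has C(5, 2) = 10 edges. P[all 10 edges red] = (1/2)^10, and likewise for blue, so P[monochromatic] = 2·(1/2)^10 = 2^{1 − 10} = 1/512.
By linearity of expectation: E[X] = C(10, 5) · 2^{1 − 10} = 252 · 1/512 = 63/128.
Numerically: E[X] ≈ 0.492.

E[X] = C(10,5)·2^(1−C(5,2)) = 63/128 ≈ 0.492.


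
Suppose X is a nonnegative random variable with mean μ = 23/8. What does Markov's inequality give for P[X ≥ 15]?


μ = E[X] = 23/8, a = 15.
Markov: P[X ≥ 15] ≤ μ/a = (23/8)/15 = 23/120.
Numerically: ≈ 0.1917.
(Since a = 15 > μ = 2.8750, the bound 23/120 is < 1 and informative.)

P[X ≥ 15] ≤ 23/120 ≈ 0.1917.


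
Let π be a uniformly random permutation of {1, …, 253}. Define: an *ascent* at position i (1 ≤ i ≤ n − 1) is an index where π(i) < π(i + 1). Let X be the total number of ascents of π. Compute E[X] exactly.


Write X = Σ X_I over i = 1, …, 252, with X_I the indicator of one ascent.
There are 252 indicators.
For each fixed i, the pair (π(i), π(i+1)) is a uniformly random ordered pair of distinct values from {1, …, 253}; by symmetry P[π(i) < π(i+1)] = 1/2.
By linearity: E[X] = 252 · (1/2) = (253 − 1) · (1/2) = 126 ≈ 126.0000.

E[X] = 126 = 126.0000.


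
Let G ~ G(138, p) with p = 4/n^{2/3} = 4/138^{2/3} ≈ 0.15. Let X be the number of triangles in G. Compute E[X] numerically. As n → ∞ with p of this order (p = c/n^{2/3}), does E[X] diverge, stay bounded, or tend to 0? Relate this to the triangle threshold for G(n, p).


Number of potential triangles: C(138, 3) = 428536.
Each occurs with probability p³ ≈ (0.15)³ ≈ 3.36064e-03.
By linearity: E[X] = C(138, 3)·p³ ≈ 428536 · 3.36064e-03 ≈ 1440.155.
Since α = 2/3 < 1, p = c/n^{2/3} ≫ 1/n is above the triangle threshold p ~ 1/n. Asymptotically E[X] ~ (c³/6)·n^{3(1−α)} = (4³/6)·n^{1} → ∞; triangles are abundant w.h.p.

E[X] ≈ 1440.155; in regime p = Θ(1/n^{2/3}) E[X] diverges (above the triangle threshold p ~ 1/n).


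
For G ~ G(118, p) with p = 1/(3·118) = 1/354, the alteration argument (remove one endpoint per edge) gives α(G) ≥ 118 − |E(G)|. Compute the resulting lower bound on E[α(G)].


E[|E(G)|] = C(118, 2)·p = 6903 · (1/354) = 39/2.
E[α(G)] ≥ n − E[|E(G)|] = 118 − 39/2 = 197/2.
Numerically: ≈ 98.500.
(This is only a lower bound; the true E[α(G)] may be larger.)

E[α(G)] ≥ 197/2 ≈ 98.500.


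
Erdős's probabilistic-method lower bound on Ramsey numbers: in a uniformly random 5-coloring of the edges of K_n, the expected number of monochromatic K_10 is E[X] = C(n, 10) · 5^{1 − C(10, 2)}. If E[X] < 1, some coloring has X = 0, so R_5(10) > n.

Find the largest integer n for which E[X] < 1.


We need C(n, 10) · 5^{1 − 45} < 1, i.e. C(n, 10) < 5^{45 − 1} = 5684341886080801486968994140625.
Check values of n near the boundary:
  n = 5387: C(5387, 10) = 5624406917627224603154306376491; 5624406917627224603154306376491 < 5684341886080801486968994140625? YES
  n = 5388: C(5388, 10) = 5634865093375880654852250419586; 5634865093375880654852250419586 < 5684341886080801486968994140625? YES
  n = 5389: C(5389, 10) = 5645340767466558997768874792926; 5645340767466558997768874792926 < 5684341886080801486968994140625? YES
  n = 5390: C(5390, 10) = 5655833965919099070255434039753; 5655833965919099070255434039753 < 5684341886080801486968994140625? YES
  n = 5391: C(5391, 10) = 5666344714787188828795213697883; 5666344714787188828795213697883 < 5684341886080801486968994140625? YES
  n = 5392: C(5392, 10) = 5676873040158402483252283957448; 5676873040158402483252283957448 < 5684341886080801486968994140625? YES
  n = 5393: C(5393, 10) = 5687418968154238267170642278008; 5687418968154238267170642278008 < 5684341886080801486968994140625? NO
The largest n with C(n, 10) < 5684341886080801486968994140625 is n = 5392 (where E[X] = 5676873040158402483252283957448/5684341886080801486968994140625 ≈ 0.999). Hence R_5(10) > 5392, i.e. R_5(10) ≥ 5393.

Largest n = 5392; hence R_5(10) > 5392.


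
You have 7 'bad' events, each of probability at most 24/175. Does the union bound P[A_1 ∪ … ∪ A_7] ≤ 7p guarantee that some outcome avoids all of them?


Union bound: P[∪_{i=1}^{7} A_i] ≤ Σ_i P[A_i] ≤ 7·p = 7·(24/175) = 24/25.
Numerically: 24/25 ≈ 0.960.
Is 24/25 < 1? YES.
Since P[∪ A_i] ≤ 24/25 < 1, the complement has P[∩ A_i^c] ≥ 1 − 24/25 = 1/25 > 0, so some outcome avoids every A_i.

7·p = 24/25 ≈ 0.960; existence CERTIFIED by the union bound.


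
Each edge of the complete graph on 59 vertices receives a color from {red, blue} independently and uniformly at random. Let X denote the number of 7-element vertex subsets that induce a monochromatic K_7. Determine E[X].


Let X = Σ_S X_S over the C(59, 7) = 341149446 subsets S of size 7, where X_S = 1 if the K_7 on S is monochromatic.
For a fixed S, the K_7 on S has C(7, 2) = 21 edges. P[all 21 edges red] = (1/2)^21, and likewise for blue, so P[monochromatic] = 2·(1/2)^21 = 2^{1 − 21} = 1/1048576.
By linearity of expectation: E[X] = C(59, 7) · 2^{1 − 21} = 341149446 · 1/1048576 = 170574723/524288.
Numerically: E[X] ≈ 325.345.

E[X] = C(59,7)·2^(1−C(7,2)) = 170574723/524288 ≈ 325.345.


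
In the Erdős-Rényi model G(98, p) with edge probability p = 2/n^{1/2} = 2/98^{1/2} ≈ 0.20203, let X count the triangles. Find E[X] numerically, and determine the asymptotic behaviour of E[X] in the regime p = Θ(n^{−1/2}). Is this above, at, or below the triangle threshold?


Number of potential triangles: C(98, 3) = 152096.
Each occurs with probability p³ ≈ (0.20203)³ ≈ 8.2461432e-03.
By linearity: E[X] = C(98, 3)·p³ ≈ 152096 · 8.2461432e-03 ≈ 1254.20540.
Since α = 1/2 < 1, p = c/n^{1/2} ≫ 1/n is above the triangle threshold p ~ 1/n. Asymptotically E[X] ~ (c³/6)·n^{3(1−α)} = (2³/6)·n^{1.5} → ∞; triangles are abundant w.h.p.

E[X] ≈ 1254.20540; in regime p = Θ(1/n^{1/2}) E[X] diverges (above the triangle threshold p ~ 1/n).


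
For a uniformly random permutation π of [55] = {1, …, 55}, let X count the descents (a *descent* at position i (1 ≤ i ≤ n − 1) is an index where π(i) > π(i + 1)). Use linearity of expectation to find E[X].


Write X = Σ X_I over i = 1, …, 54, with X_I the indicator of one descent.
There are 54 indicators.
For each fixed i, the pair (π(i), π(i+1)) is a uniformly random ordered pair of distinct values from {1, …, 55}; by symmetry P[π(i) > π(i+1)] = 1/2.
By linearity: E[X] = 54 · (1/2) = (55 − 1) · (1/2) = 27 ≈ 27.000.

E[X] = 27 = 27.000.


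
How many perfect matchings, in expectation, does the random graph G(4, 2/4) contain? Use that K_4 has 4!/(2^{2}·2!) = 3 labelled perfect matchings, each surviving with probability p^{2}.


K_4 has 4!/(2^{2}·2!) = 3 labelled perfect matchings.
For each such perfect matching H, let X_H = 1 if all 2 edges of H are present in G. Then P[X_H = 1] = p^{2} = (1/2)^{2} = 1/4.
By linearity: E[X] = Σ_H E[X_H] = 3 · p^{2} = 3 · 1/4 = 3/4.
Numerically: E[X] ≈ 0.75.

E[X] = 3 · (1/2)^{2} = 3/4 ≈ 0.75.


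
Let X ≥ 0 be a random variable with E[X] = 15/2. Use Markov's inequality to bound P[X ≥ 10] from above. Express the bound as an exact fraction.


μ = E[X] = 15/2, a = 10.
Markov: P[X ≥ 10] ≤ μ/a = (15/2)/10 = 3/4.
Numerically: ≈ 0.750.
(Since a = 10 > μ = 7.500, the bound 3/4 is < 1 and informative.)

P[X ≥ 10] ≤ 3/4 ≈ 0.750.


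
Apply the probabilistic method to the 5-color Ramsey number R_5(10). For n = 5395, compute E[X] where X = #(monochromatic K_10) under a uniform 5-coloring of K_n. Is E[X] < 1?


E[X] = C(5395, 10) · 5^{1 − 45} = 5708563736675616143322765475706 · 5^{−44} = 5708563736675616143322765475706/5684341886080801486968994140625.
As a reduced fraction: E[X] = 5708563736675616143322765475706/5684341886080801486968994140625 ≈ 1.004.
Is E[X] < 1? NO.
Since E[X] ≥ 1, the first-moment bound is inconclusive at n = 5395; it does NOT by itself certify R_5(10) > 5395.

E[X] = 5708563736675616143322765475706/5684341886080801486968994140625 ≈ 1.004; E[X] ≥ 1; first-moment method inconclusive here.


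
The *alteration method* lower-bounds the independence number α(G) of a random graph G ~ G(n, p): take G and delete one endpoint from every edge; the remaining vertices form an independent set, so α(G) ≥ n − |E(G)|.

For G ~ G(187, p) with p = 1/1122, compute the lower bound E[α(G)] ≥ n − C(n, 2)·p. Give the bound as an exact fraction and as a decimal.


E[|E(G)|] = C(187, 2)·p = 17391 · (1/1122) = 31/2.
E[α(G)] ≥ n − E[|E(G)|] = 187 − 31/2 = 343/2.
Numerically: ≈ 171.500000.
(This is only a lower bound; the true E[α(G)] may be larger.)

E[α(G)] ≥ 343/2 ≈ 171.500000.


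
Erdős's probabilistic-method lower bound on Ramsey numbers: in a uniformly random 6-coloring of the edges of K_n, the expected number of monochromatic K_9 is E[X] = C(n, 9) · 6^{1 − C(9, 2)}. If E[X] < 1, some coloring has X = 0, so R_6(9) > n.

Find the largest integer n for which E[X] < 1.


We need C(n, 9) · 6^{1 − 36} < 1, i.e. C(n, 9) < 6^{36 − 1} = 1719070799748422591028658176.
Check values of n near the boundary:
  n = 4406: C(4406, 9) = 1710356485221788389505285700; 1710356485221788389505285700 < 1719070799748422591028658176? YES
  n = 4407: C(4407, 9) = 1713856532599459170657070050; 1713856532599459170657070050 < 1719070799748422591028658176? YES
  n = 4408: C(4408, 9) = 1717362945146264156457459600; 1717362945146264156457459600 < 1719070799748422591028658176? YES
  n = 4409: C(4409, 9) = 1720875732988608787686577131; 1720875732988608787686577131 < 1719070799748422591028658176? NO
  n = 4410: C(4410, 9) = 1724394906266704102180823710; 1724394906266704102180823710 < 1719070799748422591028658176? NO
  n = 4411: C(4411, 9) = 1727920475134582415883601405; 1727920475134582415883601405 < 1719070799748422591028658176? NO
The largest n with C(n, 9) < 1719070799748422591028658176 is n = 4408 (where E[X] = 35778394690547169926197075/35813974994758803979763712 ≈ 0.9990065). Hence R_6(9) > 4408, i.e. R_6(9) ≥ 4409.

Largest n = 4408; hence R_6(9) > 4408.


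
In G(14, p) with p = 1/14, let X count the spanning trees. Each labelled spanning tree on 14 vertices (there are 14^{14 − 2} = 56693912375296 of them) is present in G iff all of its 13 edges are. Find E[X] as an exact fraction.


K_14 has 14^{14 − 2} = 56693912375296 labelled spanning trees.
For each such spanning tree H, let X_H = 1 if all 13 edges of H are present in G. Then P[X_H = 1] = p^{13} = (1/14)^{13} = 1/793714773254144.
Summing the indicators: E[X] = Σ_H E[X_H] = 56693912375296 · p^{13} = 56693912375296 · 1/793714773254144 = 1/14.
Numerically: E[X] ≈ 0.0714286.

E[X] = 56693912375296 · (1/14)^{13} = 1/14 ≈ 0.0714286.


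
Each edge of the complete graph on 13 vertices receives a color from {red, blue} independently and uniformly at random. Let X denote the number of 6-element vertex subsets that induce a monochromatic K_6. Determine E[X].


Let X = Σ_S X_S over the C(13, 6) = 1716 subsets S of size 6, where X_S = 1 if the K_6 on S is monochromatic.
For a fixed S, the K_6 on S has C(6, 2) = 15 edges. P[all 15 edges red] = (1/2)^15, and likewise for blue, so P[monochromatic] = 2·(1/2)^15 = 2^{1 − 15} = 1/16384.
Summing: E[X] = C(13, 6) · 2^{1 − 15} = 1716 · 1/16384 = 429/4096.
Numerically: E[X] ≈ 0.105.

E[X] = C(13,6)·2^(1−C(6,2)) = 429/4096 ≈ 0.105.


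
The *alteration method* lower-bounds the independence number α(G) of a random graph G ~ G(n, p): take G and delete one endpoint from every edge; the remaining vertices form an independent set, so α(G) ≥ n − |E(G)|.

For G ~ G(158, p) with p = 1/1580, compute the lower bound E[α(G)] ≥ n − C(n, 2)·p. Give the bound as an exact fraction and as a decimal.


E[|E(G)|] = C(158, 2)·p = 12403 · (1/1580) = 157/20.
E[α(G)] ≥ n − E[|E(G)|] = 158 − 157/20 = 3003/20.
Numerically: ≈ 150.150000.
(This is only a lower bound; the true E[α(G)] may be larger.)

E[α(G)] ≥ 3003/20 ≈ 150.150000.


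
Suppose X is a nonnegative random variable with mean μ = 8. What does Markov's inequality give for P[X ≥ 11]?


μ = E[X] = 8, a = 11.
Markov: P[X ≥ 11] ≤ μ/a = (8)/11 = 8/11.
Numerically: ≈ 0.727.
(Since a = 11 > μ = 8.000, the bound 8/11 is < 1 and informative.)

P[X ≥ 11] ≤ 8/11 ≈ 0.727.


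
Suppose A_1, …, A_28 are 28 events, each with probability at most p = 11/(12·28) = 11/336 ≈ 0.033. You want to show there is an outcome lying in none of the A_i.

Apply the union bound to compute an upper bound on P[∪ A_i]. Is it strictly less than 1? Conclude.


Union bound: P[∪_{i=1}^{28} A_i] ≤ Σ_i P[A_i] ≤ 28·p = 28·(11/336) = 11/12.
Numerically: 11/12 ≈ 0.917.
Is 11/12 < 1? YES.
Since P[∪ A_i] ≤ 11/12 < 1, the complement has P[∩ A_i^c] ≥ 1 − 11/12 = 1/12 > 0, so some outcome avoids every A_i.

28·p = 11/12 ≈ 0.917; existence CERTIFIED by the union bound.
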